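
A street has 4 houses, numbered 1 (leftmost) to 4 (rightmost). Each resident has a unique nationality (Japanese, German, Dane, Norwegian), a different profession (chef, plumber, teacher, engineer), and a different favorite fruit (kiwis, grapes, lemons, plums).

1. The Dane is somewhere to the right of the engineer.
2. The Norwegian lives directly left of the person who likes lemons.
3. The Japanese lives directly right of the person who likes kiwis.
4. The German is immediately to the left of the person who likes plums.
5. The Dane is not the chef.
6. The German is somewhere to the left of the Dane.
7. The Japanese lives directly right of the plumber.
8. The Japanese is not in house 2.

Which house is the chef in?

The only favorite fruit still possible for house 1 is grapes.
The Japanese is narrowed to house 3 or 4; consider each.
Placing it in house 3 leads to a contradiction, so it's in house 4.
From clue 3, the person who likes kiwis must be in house 3.
Clue 7 places the plumber in house 3.
The German is in house 1 (clue 6).
So house 2 gets Dane for nationality.
So house 3 gets Norwegian for nationality.
Clue 1 places the engineer in house 1.
From clue 2, the person who likes lemons must be in house 4.
By clue 4, the person who likes plums is in house 2.
House 2's profession must be teacher (nothing else left).
House 4 profession: only chef fits.
So: house 1 = German/engineer/grapes, house 2 = Dane/teacher/plums, house 3 = Norwegian/plumber/kiwis, house 4 = Japanese/chef/lemons.

4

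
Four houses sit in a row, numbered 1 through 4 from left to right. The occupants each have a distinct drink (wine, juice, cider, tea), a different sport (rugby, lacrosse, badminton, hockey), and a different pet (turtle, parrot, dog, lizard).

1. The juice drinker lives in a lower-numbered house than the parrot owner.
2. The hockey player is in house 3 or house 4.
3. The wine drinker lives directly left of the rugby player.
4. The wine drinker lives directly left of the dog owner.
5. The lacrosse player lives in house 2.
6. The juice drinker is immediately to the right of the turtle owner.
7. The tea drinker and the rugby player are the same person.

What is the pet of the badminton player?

The lacrosse player is in house 2 (clue 5).
So house 1 gets badminton for sport.
The only drink still possible for house 1 is cider.
So house 4 gets tea for drink.
Clue 7: the rugby player is in house 4.
House 3's sport must be hockey (nothing else left).
By clue 3, the wine drinker is in house 3.
By clue 4, the dog owner is in house 4.
That leaves juice as the drink for house 2.
The turtle owner is in house 1 (clue 6).
House 2 pet: only lizard fits.
House 3's pet must be parrot (nothing else left).
So: house 1 = cider/badminton/turtle, house 2 = juice/lacrosse/lizard, house 3 = wine/hockey/parrot, house 4 = tea/rugby/dog.

turtle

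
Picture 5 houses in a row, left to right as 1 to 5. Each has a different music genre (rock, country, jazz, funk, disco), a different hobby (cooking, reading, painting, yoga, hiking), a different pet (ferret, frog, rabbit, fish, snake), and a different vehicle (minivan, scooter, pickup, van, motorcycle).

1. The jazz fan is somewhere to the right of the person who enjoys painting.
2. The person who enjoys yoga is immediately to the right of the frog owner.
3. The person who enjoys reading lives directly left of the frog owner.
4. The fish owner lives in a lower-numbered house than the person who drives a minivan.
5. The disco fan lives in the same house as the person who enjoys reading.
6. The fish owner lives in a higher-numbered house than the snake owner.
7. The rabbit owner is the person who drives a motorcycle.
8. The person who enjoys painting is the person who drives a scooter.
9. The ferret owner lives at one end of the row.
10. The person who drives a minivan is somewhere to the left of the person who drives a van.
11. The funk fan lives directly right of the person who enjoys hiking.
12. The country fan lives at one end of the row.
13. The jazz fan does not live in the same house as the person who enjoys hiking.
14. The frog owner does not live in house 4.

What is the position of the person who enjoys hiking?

That leaves cooking as the hobby for house 5.
That leaves rabbit as the pet for house 4.
So house 5 gets ferret for pet.
The person who drives a motorcycle is in house 4 (clue 7).
So house 1 gets snake for pet.
Clue 4: the fish owner is in house 2.
So house 3 gets frog for pet.
The only vehicle still possible for house 3 is minivan.
That leaves van as the vehicle for house 5.
The person who enjoys yoga is in house 4 (clue 2).
Clue 3: the person who enjoys reading is in house 2.
From clue 5, the disco fan must be in house 2.
House 1's hobby must be painting (nothing else left).
So house 3 gets hiking for hobby.
The person who drives a scooter is in house 1 (clue 8).
By clue 11, the funk fan is in house 4.
So house 3 gets rock for music genre.
The only vehicle still possible for house 2 is pickup.
That leaves country as the music genre for house 1.
So house 5 gets jazz for music genre.
So: house 1 = country/painting/snake/scooter, house 2 = disco/reading/fish/pickup, house 3 = rock/hiking/frog/minivan, house 4 = funk/yoga/rabbit/motorcycle, house 5 = jazz/cooking/ferret/van.

3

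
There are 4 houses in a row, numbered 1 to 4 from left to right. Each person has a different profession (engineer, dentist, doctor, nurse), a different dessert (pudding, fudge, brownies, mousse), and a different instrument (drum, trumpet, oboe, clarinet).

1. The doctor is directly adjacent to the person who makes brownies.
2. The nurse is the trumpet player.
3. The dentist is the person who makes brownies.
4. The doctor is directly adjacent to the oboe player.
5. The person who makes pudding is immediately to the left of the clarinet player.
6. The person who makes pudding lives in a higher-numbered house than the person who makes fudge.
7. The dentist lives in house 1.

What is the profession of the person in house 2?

From clue 7, the dentist must be in house 1.
The person who makes brownies is in house 1 (clue 3).
That leaves mousse as the dessert for house 4.
From clue 1, the doctor must be in house 2.
From clue 6, the person who makes pudding must be in house 3.
That leaves fudge as the dessert for house 2.
The clarinet player is in house 4 (clue 5).
House 2's instrument must be drum (nothing else left).
From clue 2, the nurse must be in house 3.
The only profession still possible for house 4 is engineer.
House 1 instrument: only oboe fits.
The only instrument still possible for house 3 is trumpet.
So: house 1 = dentist/brownies/oboe, house 2 = doctor/fudge/drum, house 3 = nurse/pudding/trumpet, house 4 = engineer/mousse/clarinet.

doctor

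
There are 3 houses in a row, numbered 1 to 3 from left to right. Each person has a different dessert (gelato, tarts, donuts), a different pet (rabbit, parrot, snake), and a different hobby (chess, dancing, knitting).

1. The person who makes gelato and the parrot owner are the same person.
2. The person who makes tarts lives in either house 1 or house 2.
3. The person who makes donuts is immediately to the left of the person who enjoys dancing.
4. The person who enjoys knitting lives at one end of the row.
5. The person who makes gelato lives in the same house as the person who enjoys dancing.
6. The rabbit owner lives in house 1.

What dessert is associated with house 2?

The rabbit owner is in house 1 (clue 6).
The only dessert still possible for house 3 is gelato.
By clue 1, the parrot owner is in house 3.
Clue 5: the person who enjoys dancing is in house 3.
So house 2 gets snake for pet.
So house 1 gets knitting for hobby.
That leaves chess as the hobby for house 2.
By clue 3, the person who makes donuts is in house 2.
That leaves tarts as the dessert for house 1.
So: house 1 = tarts/rabbit/knitting, house 2 = donuts/snake/chess, house 3 = gelato/parrot/dancing.

donuts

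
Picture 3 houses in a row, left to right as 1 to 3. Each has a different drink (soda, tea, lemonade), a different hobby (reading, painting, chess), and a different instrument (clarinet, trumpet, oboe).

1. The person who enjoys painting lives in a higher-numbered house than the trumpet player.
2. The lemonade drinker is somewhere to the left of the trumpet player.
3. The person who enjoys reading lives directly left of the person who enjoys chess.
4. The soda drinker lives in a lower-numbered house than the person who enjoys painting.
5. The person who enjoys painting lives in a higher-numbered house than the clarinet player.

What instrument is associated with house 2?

trumpet

Clue 2: the lemonade drinker is in house 1.
By clue 2, the trumpet player is in house 2.
House 3's drink must be tea (nothing else left).
So house 1 gets reading for hobby.
The only instrument still possible for house 3 is oboe.
By clue 1, the person who enjoys painting is in house 3.
From clue 3, the person who enjoys chess must be in house 2.
The only drink still possible for house 2 is soda.
The only instrument still possible for house 1 is clarinet.
So: house 1 = lemonade/reading/clarinet, house 2 = soda/chess/trumpet, house 3 = tea/painting/oboe.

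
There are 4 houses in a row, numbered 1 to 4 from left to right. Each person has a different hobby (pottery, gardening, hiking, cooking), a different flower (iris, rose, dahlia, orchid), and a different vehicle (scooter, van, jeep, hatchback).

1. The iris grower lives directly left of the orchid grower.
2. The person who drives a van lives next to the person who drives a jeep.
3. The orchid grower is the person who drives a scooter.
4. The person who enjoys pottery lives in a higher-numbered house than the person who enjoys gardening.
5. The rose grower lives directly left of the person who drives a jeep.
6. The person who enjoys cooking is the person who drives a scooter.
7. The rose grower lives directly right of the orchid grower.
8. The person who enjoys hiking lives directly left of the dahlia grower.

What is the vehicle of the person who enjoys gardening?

By clue 7, the rose grower is in house 3.
By clue 7, the orchid grower is in house 2.
So house 1 gets iris for flower.
House 4's flower must be dahlia (nothing else left).
Clue 3 places the person who drives a scooter in house 2.
From clue 5, the person who drives a jeep must be in house 4.
From clue 6, the person who enjoys cooking must be in house 2.
From clue 8, the person who enjoys hiking must be in house 3.
The only hobby still possible for house 1 is gardening.
So house 4 gets pottery for hobby.
Clue 2: the person who drives a van is in house 3.
The only vehicle still possible for house 1 is hatchback.
So: house 1 = gardening/iris/hatchback, house 2 = cooking/orchid/scooter, house 3 = hiking/rose/van, house 4 = pottery/dahlia/jeep.

hatchback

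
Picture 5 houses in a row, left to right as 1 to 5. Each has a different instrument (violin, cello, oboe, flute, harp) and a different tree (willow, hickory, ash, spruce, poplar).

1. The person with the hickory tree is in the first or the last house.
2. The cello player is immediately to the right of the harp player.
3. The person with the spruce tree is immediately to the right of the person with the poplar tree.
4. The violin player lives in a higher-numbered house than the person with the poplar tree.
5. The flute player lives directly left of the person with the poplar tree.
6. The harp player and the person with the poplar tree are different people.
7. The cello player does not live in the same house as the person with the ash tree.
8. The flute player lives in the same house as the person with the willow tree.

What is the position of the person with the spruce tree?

3

The person with the hickory tree is narrowed to house 1 or 5; consider each.
Placing it in house 1 leads to a contradiction, so it's in house 5.
The flute player is narrowed to house 1 or 2; consider each.
Placing it in house 2 leads to a contradiction, so it's in house 1.
From clue 5, the person with the poplar tree must be in house 2.
Clue 8 places the person with the willow tree in house 1.
Clue 3: the person with the spruce tree is in house 3.
The only instrument still possible for house 2 is oboe.
House 4 tree: only ash fits.
Clue 7 places the cello player in house 5.
The harp player is in house 4 (clue 2).
The only instrument still possible for house 3 is violin.
So: house 1 = flute/willow, house 2 = oboe/poplar, house 3 = violin/spruce, house 4 = harp/ash, house 5 = cello/hickory.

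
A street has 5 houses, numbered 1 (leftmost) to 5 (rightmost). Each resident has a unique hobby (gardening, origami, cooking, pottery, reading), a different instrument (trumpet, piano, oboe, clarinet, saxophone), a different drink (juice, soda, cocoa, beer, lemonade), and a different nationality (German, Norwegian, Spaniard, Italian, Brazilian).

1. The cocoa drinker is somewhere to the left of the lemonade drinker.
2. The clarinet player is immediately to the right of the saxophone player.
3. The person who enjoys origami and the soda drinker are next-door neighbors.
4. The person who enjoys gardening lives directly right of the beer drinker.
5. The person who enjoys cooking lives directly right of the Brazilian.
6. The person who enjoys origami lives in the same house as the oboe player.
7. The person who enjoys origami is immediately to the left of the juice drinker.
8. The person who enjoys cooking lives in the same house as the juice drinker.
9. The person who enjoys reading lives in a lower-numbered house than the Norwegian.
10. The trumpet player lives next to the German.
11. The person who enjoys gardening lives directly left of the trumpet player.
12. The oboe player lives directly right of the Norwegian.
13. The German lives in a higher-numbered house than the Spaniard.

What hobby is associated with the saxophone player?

The person who enjoys cooking is narrowed to house 4 or 5; consider each.
Placing it in house 4 leads to a contradiction, so it's in house 5.
Clue 5 places the Brazilian in house 4.
Clue 8 places the juice drinker in house 5.
From clue 7, the person who enjoys origami must be in house 4.
The soda drinker is in house 3 (clue 3).
By clue 6, the oboe player is in house 4.
By clue 12, the Norwegian is in house 3.
That leaves lemonade as the drink for house 4.
Clue 10 places the German in house 2.
Clue 11 places the person who enjoys gardening in house 2.
Clue 13: the Spaniard is in house 1.
House 1 hobby: only reading fits.
The only hobby still possible for house 3 is pottery.
That leaves saxophone as the instrument for house 1.
So house 2 gets clarinet for instrument.
That leaves trumpet as the instrument for house 3.
House 5's instrument must be piano (nothing else left).
House 5's nationality must be Italian (nothing else left).
Clue 4 places the beer drinker in house 1.
So house 2 gets cocoa for drink.
So: house 1 = reading/saxophone/beer/Spaniard, house 2 = gardening/clarinet/cocoa/German, house 3 = pottery/trumpet/soda/Norwegian, house 4 = origami/oboe/lemonade/Brazilian, house 5 = cooking/piano/juice/Italian.

reading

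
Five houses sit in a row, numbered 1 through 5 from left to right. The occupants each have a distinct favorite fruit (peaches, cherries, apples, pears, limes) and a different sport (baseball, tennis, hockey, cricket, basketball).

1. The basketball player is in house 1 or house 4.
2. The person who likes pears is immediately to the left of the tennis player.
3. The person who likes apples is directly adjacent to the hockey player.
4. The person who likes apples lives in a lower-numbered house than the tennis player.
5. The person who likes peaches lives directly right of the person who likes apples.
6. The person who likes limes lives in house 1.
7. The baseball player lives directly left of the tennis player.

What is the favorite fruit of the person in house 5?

cherries

Clue 6 places the person who likes limes in house 1.
The basketball player is narrowed to house 1 or 4; consider each.
Placing it in house 4 leads to a contradiction, so it's in house 1.
The person who likes apples is narrowed to house 2 or 3 or 4; consider each.
Placing it in house 3 and house 4 leads to a contradiction, so it's in house 2.
Clue 3: the hockey player is in house 3.
By clue 5, the person who likes peaches is in house 3.
That leaves pears as the favorite fruit for house 4.
House 5's favorite fruit must be cherries (nothing else left).
From clue 2, the tennis player must be in house 5.
Clue 7: the baseball player is in house 4.
House 2's sport must be cricket (nothing else left).
So: house 1 = limes/basketball, house 2 = apples/cricket, house 3 = peaches/hockey, house 4 = pears/baseball, house 5 = cherries/tennis.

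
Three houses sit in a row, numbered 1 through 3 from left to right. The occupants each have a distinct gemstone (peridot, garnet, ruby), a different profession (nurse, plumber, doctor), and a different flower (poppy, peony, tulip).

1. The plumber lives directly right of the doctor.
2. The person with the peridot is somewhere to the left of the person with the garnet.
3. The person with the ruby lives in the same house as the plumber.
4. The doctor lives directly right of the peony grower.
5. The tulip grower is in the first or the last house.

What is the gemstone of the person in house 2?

By clue 4, the doctor is in house 2.
Clue 4 places the peony grower in house 1.
The only gemstone still possible for house 1 is peridot.
So house 1 gets nurse for profession.
That leaves plumber as the profession for house 3.
House 2's flower must be poppy (nothing else left).
So house 3 gets tulip for flower.
From clue 3, the person with the ruby must be in house 3.
That leaves garnet as the gemstone for house 2.
So: house 1 = peridot/nurse/peony, house 2 = garnet/doctor/poppy, house 3 = ruby/plumber/tulip.

garnet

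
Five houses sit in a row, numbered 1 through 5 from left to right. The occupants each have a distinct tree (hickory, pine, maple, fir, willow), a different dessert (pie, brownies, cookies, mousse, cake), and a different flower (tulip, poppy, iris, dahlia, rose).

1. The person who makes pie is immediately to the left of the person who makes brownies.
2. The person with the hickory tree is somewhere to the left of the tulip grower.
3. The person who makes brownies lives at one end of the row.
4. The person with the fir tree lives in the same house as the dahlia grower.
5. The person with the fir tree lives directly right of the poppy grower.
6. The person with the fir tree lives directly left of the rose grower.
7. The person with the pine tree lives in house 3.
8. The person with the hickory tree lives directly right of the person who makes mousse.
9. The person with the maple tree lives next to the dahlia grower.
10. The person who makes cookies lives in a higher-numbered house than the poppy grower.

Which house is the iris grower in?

4

By clue 3, the person who makes brownies is in house 5.
By clue 7, the person with the pine tree is in house 3.
Clue 1 places the person who makes pie in house 4.
Clue 10 places the poppy grower in house 1.
Clue 5 places the person with the fir tree in house 2.
Clue 6: the rose grower is in house 3.
From clue 2, the tulip grower must be in house 5.
Clue 4: the dahlia grower is in house 2.
Clue 8 places the person who makes mousse in house 3.
Clue 9: the person with the maple tree is in house 1.
House 4's tree must be hickory (nothing else left).
House 5 tree: only willow fits.
That leaves cake as the dessert for house 1.
The only dessert still possible for house 2 is cookies.
The only flower still possible for house 4 is iris.
So: house 1 = maple/cake/poppy, house 2 = fir/cookies/dahlia, house 3 = pine/mousse/rose, house 4 = hickory/pie/iris, house 5 = willow/brownies/tulip.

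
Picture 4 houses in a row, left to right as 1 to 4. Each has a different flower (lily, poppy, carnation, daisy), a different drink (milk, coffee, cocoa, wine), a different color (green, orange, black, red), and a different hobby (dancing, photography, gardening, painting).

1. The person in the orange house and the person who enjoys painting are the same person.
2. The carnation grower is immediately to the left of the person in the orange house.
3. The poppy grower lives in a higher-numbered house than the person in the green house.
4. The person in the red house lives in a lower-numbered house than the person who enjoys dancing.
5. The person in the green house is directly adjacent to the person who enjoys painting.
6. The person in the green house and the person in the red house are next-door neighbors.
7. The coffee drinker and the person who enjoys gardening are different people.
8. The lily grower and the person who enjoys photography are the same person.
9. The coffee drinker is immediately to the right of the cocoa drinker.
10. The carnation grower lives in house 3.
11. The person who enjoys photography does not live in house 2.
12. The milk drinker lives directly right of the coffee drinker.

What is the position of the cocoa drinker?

Clue 10 places the carnation grower in house 3.
Clue 2: the person in the orange house is in house 4.
By clue 1, the person who enjoys painting is in house 4.
Clue 5: the person in the green house is in house 3.
Clue 6: the person in the red house is in house 2.
House 1 color: only black fits.
Clue 3: the poppy grower is in house 4.
By clue 4, the person who enjoys dancing is in house 3.
From clue 8, the lily grower must be in house 1.
House 2 flower: only daisy fits.
The only hobby still possible for house 1 is photography.
House 2 hobby: only gardening fits.
By clue 7, the coffee drinker is in house 3.
The cocoa drinker is in house 2 (clue 9).
By clue 12, the milk drinker is in house 4.
The only drink still possible for house 1 is wine.
So: house 1 = lily/wine/black/photography, house 2 = daisy/cocoa/red/gardening, house 3 = carnation/coffee/green/dancing, house 4 = poppy/milk/orange/painting.

2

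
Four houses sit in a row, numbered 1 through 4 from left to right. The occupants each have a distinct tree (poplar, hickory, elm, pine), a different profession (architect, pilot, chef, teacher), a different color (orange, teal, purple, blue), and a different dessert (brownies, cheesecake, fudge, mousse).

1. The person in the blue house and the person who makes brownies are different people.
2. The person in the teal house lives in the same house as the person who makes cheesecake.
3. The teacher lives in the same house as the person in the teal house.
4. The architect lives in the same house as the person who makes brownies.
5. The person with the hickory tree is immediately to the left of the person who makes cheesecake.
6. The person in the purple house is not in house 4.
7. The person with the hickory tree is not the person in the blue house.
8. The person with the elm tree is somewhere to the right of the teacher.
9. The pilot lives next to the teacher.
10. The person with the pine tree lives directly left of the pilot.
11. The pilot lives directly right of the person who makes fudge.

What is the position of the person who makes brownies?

4

The person with the elm tree is narrowed to house 3 or 4; consider each.
Placing it in house 3 leads to a contradiction, so it's in house 4.
The person with the hickory tree is narrowed to house 1 or 2; consider each.
Placing it in house 1 leads to a contradiction, so it's in house 2.
From clue 5, the person who makes cheesecake must be in house 3.
Clue 2 places the person in the teal house in house 3.
Clue 3: the teacher is in house 3.
The pilot is in house 2 (clue 11).
By clue 11, the person who makes fudge is in house 1.
By clue 4, the architect is in house 4.
Clue 4: the person who makes brownies is in house 4.
Clue 10: the person with the pine tree is in house 1.
So house 3 gets poplar for tree.
So house 1 gets chef for profession.
House 2's dessert must be mousse (nothing else left).
From clue 1, the person in the blue house must be in house 1.
The only color still possible for house 4 is orange.
House 2 color: only purple fits.
So: house 1 = pine/chef/blue/fudge, house 2 = hickory/pilot/purple/mousse, house 3 = poplar/teacher/teal/cheesecake, house 4 = elm/architect/orange/brownies.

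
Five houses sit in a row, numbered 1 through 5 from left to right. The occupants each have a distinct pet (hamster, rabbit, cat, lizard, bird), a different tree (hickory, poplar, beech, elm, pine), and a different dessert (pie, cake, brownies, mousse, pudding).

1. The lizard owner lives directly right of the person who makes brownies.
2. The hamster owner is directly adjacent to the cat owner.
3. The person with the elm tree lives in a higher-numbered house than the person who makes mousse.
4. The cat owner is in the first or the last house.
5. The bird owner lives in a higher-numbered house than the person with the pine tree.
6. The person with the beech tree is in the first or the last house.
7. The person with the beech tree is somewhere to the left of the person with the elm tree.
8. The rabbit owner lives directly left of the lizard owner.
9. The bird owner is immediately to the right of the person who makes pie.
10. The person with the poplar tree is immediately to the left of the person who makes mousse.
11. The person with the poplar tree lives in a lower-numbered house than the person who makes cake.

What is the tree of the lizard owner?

The person with the beech tree is in house 1 (clue 7).
The cat owner is narrowed to house 1 or 5; consider each.
Placing it in house 1 leads to a contradiction, so it's in house 5.
The hamster owner is in house 4 (clue 2).
House 1's pet must be rabbit (nothing else left).
House 2 pet: only lizard fits.
House 3's pet must be bird (nothing else left).
By clue 1, the person who makes brownies is in house 1.
By clue 5, the person with the pine tree is in house 2.
From clue 9, the person who makes pie must be in house 2.
The person who makes mousse is in house 4 (clue 10).
The only tree still possible for house 3 is poplar.
House 3 dessert: only pudding fits.
House 5's dessert must be cake (nothing else left).
From clue 3, the person with the elm tree must be in house 5.
That leaves hickory as the tree for house 4.
So: house 1 = rabbit/beech/brownies, house 2 = lizard/pine/pie, house 3 = bird/poplar/pudding, house 4 = hamster/hickory/mousse, house 5 = cat/elm/cake.

pine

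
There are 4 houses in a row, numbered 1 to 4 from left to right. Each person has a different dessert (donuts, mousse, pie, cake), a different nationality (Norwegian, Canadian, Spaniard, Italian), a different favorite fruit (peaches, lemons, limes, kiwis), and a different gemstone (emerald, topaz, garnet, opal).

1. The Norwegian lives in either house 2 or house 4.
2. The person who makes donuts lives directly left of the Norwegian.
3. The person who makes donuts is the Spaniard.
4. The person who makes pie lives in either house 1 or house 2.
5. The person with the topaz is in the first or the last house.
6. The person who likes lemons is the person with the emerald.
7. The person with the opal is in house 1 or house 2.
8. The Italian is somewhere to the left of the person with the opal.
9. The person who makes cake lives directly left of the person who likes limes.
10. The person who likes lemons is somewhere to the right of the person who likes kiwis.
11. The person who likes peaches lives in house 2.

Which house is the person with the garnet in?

3

From clue 8, the Italian must be in house 1.
The person with the opal is in house 2 (clue 8).
Clue 11: the person who likes peaches is in house 2.
So house 4 gets mousse for dessert.
The only favorite fruit still possible for house 1 is kiwis.
Clue 3: the person who makes donuts is in house 3.
House 1's dessert must be pie (nothing else left).
So house 2 gets cake for dessert.
The only nationality still possible for house 3 is Spaniard.
The Norwegian is in house 4 (clue 2).
Clue 9 places the person who likes limes in house 3.
So house 2 gets Canadian for nationality.
So house 4 gets lemons for favorite fruit.
Clue 6 places the person with the emerald in house 4.
The only gemstone still possible for house 1 is topaz.
That leaves garnet as the gemstone for house 3.
So: house 1 = pie/Italian/kiwis/topaz, house 2 = cake/Canadian/peaches/opal, house 3 = donuts/Spaniard/limes/garnet, house 4 = mousse/Norwegian/lemons/emerald.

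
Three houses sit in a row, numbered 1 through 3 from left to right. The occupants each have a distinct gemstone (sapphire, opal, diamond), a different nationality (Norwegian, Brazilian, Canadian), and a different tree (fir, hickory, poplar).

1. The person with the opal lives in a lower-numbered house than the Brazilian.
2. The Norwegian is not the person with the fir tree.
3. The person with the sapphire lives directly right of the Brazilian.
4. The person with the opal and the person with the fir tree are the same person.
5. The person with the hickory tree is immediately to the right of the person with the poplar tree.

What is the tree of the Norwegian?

Clue 3 places the person with the sapphire in house 3.
From clue 3, the Brazilian must be in house 2.
House 3's tree must be hickory (nothing else left).
Clue 1: the person with the opal is in house 1.
The person with the fir tree is in house 1 (clue 4).
The person with the poplar tree is in house 2 (clue 5).
So house 2 gets diamond for gemstone.
Clue 2: the Norwegian is in house 3.
That leaves Canadian as the nationality for house 1.
So: house 1 = opal/Canadian/fir, house 2 = diamond/Brazilian/poplar, house 3 = sapphire/Norwegian/hickory.

hickory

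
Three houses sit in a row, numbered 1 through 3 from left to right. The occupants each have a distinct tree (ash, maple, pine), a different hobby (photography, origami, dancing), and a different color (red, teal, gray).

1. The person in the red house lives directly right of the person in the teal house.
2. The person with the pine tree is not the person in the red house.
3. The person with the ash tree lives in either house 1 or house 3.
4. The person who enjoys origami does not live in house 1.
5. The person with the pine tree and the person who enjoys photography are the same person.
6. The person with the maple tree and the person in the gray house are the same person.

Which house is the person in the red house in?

3

The person with the ash tree is narrowed to house 1 or 3; consider each.
Placing it in house 1 leads to a contradiction, so it's in house 3.
That leaves red as the color for house 3.
Clue 1: the person in the teal house is in house 2.
That leaves gray as the color for house 1.
From clue 6, the person with the maple tree must be in house 1.
House 2 tree: only pine fits.
The person who enjoys photography is in house 2 (clue 5).
House 1's hobby must be dancing (nothing else left).
That leaves origami as the hobby for house 3.
So: house 1 = maple/dancing/gray, house 2 = pine/photography/teal, house 3 = ash/origami/red.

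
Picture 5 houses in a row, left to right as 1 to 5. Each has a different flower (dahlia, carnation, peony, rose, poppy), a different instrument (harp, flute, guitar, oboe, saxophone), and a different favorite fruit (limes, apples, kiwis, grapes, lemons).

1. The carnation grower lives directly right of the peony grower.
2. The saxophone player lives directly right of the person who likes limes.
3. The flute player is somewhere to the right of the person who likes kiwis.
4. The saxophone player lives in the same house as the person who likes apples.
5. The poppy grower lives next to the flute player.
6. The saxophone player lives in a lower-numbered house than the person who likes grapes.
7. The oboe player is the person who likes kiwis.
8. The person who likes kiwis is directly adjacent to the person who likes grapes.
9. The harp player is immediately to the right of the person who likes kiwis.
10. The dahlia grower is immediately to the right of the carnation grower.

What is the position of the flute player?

House 1's instrument must be guitar (nothing else left).
The carnation grower is narrowed to house 2 or 3 or 4; consider each.
Placing it in house 3 and house 4 leads to a contradiction, so it's in house 2.
From clue 1, the peony grower must be in house 1.
By clue 10, the dahlia grower is in house 3.
The poppy grower is narrowed to house 4 or 5; consider each.
Placing it in house 5 leads to a contradiction, so it's in house 4.
That leaves rose as the flower for house 5.
The flute player is narrowed to house 3 or 5; consider each.
Placing it in house 3 leads to a contradiction, so it's in house 5.
So house 5 gets lemons for favorite fruit.
House 4's instrument must be harp (nothing else left).
House 1 favorite fruit: only limes fits.
Clue 2: the saxophone player is in house 2.
From clue 4, the person who likes apples must be in house 2.
By clue 9, the person who likes kiwis is in house 3.
House 3 instrument: only oboe fits.
The only favorite fruit still possible for house 4 is grapes.
So: house 1 = peony/guitar/limes, house 2 = carnation/saxophone/apples, house 3 = dahlia/oboe/kiwis, house 4 = poppy/harp/grapes, house 5 = rose/flute/lemons.

5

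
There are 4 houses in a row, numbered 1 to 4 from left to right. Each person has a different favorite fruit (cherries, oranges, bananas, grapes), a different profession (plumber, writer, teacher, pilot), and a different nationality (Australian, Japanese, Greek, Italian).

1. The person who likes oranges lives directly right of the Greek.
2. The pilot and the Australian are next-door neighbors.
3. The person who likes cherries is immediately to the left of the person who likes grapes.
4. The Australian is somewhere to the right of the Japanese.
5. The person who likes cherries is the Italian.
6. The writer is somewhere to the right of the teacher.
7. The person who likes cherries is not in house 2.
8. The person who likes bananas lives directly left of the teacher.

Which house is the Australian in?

That leaves Australian as the nationality for house 4.
From clue 2, the pilot must be in house 3.
That leaves plumber as the profession for house 1.
The only profession still possible for house 2 is teacher.
So house 4 gets writer for profession.
Clue 8 places the person who likes bananas in house 1.
From clue 3, the person who likes grapes must be in house 4.
Clue 5: the Italian is in house 3.
The only favorite fruit still possible for house 2 is oranges.
The only favorite fruit still possible for house 3 is cherries.
By clue 1, the Greek is in house 1.
That leaves Japanese as the nationality for house 2.
So: house 1 = bananas/plumber/Greek, house 2 = oranges/teacher/Japanese, house 3 = cherries/pilot/Italian, house 4 = grapes/writer/Australian.

4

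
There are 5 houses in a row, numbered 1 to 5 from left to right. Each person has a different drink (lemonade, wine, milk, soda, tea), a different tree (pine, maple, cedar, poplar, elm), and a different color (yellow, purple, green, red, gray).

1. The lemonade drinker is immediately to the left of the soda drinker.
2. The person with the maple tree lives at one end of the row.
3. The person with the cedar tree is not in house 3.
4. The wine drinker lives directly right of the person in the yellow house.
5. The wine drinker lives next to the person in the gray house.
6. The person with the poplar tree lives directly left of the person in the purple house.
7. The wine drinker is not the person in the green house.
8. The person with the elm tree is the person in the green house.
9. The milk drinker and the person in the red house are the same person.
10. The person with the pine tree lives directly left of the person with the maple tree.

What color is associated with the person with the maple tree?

By clue 10, the person with the pine tree is in house 4.
From clue 10, the person with the maple tree must be in house 5.
The person with the cedar tree is narrowed to house 1 or 2; consider each.
Placing it in house 2 leads to a contradiction, so it's in house 1.
The person with the elm tree is narrowed to house 2 or 3; consider each.
Placing it in house 3 leads to a contradiction, so it's in house 2.
Clue 8 places the person in the green house in house 2.
So house 3 gets poplar for tree.
Clue 6 places the person in the purple house in house 4.
Clue 4: the wine drinker is in house 4.
Clue 4 places the person in the yellow house in house 3.
That leaves red as the color for house 1.
The only color still possible for house 5 is gray.
The milk drinker is in house 1 (clue 9).
House 5's drink must be tea (nothing else left).
Clue 1: the soda drinker is in house 3.
That leaves lemonade as the drink for house 2.
So: house 1 = milk/cedar/red, house 2 = lemonade/elm/green, house 3 = soda/poplar/yellow, house 4 = wine/pine/purple, house 5 = tea/maple/gray.

gray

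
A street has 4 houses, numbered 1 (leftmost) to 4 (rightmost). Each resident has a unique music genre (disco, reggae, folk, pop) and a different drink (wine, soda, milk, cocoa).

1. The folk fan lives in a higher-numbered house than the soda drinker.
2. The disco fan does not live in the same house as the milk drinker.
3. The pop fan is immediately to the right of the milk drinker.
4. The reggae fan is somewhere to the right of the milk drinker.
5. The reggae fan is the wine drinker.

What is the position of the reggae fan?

So house 1 gets disco for music genre.
That leaves folk as the music genre for house 2.
Clue 1: the soda drinker is in house 1.
The pop fan is narrowed to house 3 or 4; consider each.
Placing it in house 4 leads to a contradiction, so it's in house 3.
By clue 3, the milk drinker is in house 2.
House 4 music genre: only reggae fits.
By clue 5, the wine drinker is in house 4.
The only drink still possible for house 3 is cocoa.
So: house 1 = disco/soda, house 2 = folk/milk, house 3 = pop/cocoa, house 4 = reggae/wine.

4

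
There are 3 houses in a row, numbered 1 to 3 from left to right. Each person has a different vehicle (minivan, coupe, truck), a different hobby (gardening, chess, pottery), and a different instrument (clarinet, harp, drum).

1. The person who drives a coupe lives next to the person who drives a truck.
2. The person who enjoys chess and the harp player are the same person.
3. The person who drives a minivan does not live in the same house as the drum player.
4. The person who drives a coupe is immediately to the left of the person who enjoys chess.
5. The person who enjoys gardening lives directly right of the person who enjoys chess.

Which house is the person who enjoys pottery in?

1

From clue 5, the person who enjoys gardening must be in house 3.
By clue 5, the person who enjoys chess is in house 2.
That leaves pottery as the hobby for house 1.
From clue 2, the harp player must be in house 2.
From clue 4, the person who drives a coupe must be in house 1.
Clue 1: the person who drives a truck is in house 2.
The only vehicle still possible for house 3 is minivan.
Clue 3: the drum player is in house 1.
That leaves clarinet as the instrument for house 3.
So: house 1 = coupe/pottery/drum, house 2 = truck/chess/harp, house 3 = minivan/gardening/clarinet.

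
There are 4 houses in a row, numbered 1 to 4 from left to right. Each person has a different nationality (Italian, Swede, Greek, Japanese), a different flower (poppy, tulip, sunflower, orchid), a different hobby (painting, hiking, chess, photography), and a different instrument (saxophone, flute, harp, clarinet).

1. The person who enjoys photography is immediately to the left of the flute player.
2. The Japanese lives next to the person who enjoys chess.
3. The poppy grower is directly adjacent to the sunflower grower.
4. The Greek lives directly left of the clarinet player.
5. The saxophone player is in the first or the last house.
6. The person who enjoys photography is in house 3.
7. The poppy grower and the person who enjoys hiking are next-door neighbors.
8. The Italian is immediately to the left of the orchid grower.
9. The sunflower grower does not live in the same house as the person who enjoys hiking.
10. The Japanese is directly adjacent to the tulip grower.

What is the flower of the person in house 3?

poppy

The person who enjoys photography is in house 3 (clue 6).
By clue 1, the flute player is in house 4.
House 4 nationality: only Swede fits.
That leaves saxophone as the instrument for house 1.
The Greek is narrowed to house 1 or 2; consider each.
Placing it in house 2 leads to a contradiction, so it's in house 1.
Clue 4 places the clarinet player in house 2.
House 3 instrument: only harp fits.
The Italian is narrowed to house 2 or 3; consider each.
Placing it in house 2 leads to a contradiction, so it's in house 3.
Clue 8: the orchid grower is in house 4.
The only nationality still possible for house 2 is Japanese.
Clue 2 places the person who enjoys chess in house 1.
So house 2 gets sunflower for flower.
The person who enjoys hiking is in house 4 (clue 9).
That leaves painting as the hobby for house 2.
Clue 7 places the poppy grower in house 3.
House 1's flower must be tulip (nothing else left).
So: house 1 = Greek/tulip/chess/saxophone, house 2 = Japanese/sunflower/painting/clarinet, house 3 = Italian/poppy/photography/harp, house 4 = Swede/orchid/hiking/flute.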